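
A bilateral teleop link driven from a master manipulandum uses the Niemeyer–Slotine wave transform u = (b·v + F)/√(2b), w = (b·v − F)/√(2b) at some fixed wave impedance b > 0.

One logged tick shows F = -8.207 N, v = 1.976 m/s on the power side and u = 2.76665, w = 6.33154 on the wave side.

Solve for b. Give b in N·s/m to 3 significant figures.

b = 10.6 N·s/m

u + w = 9.0982;  u + w = √(2b)·v, so √(2b) = 9.0982/1.976 = 4.6043.
b = (√(2b))²/2 = 21.2000/2 = 10.6000.
(Check via u − w = 2F/√(2b): u − w = -3.5649, 2F/√(2b) = -3.5649.)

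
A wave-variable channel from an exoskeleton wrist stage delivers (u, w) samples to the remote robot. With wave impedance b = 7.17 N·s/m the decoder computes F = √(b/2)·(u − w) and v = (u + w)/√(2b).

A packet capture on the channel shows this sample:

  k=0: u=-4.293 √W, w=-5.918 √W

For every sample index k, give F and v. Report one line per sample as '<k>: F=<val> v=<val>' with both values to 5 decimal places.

k=0: u−w=1.62500, u+w=-10.21100; √(b/2)=1.89341, √(2b)=3.78682; F=1.89341×1.625=3.07679, v=-10.21100/3.78682=-2.69646

0: F=3.07679 v=-2.69646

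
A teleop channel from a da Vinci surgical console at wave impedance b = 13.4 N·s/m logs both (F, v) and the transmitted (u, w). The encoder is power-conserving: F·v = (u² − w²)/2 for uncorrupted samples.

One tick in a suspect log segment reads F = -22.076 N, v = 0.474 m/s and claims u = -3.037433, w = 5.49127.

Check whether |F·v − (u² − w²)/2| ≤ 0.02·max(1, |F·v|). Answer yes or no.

yes

F·v = (-22.076)×0.474 = -10.464024 W.
(u² − w²)/2 = (9.225999 − 30.154046)/2 = -10.464023 W.
|Δ| = 0.000001;  2% of max(1, |F·v|) = 0.209280.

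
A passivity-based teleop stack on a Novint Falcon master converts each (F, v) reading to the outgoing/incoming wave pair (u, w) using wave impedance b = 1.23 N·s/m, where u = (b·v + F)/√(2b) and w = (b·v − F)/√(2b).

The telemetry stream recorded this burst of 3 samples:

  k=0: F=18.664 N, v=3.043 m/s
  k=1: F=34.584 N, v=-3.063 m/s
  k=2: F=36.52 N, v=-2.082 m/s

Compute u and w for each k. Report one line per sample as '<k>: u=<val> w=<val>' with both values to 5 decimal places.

k=0: b·v=1.23×3.043=3.74289; √(2b)=1.56844; u=(3.74289+18.664)/1.56844=14.28611, w=(3.74289−18.664)/1.56844=-9.51335
k=1: b·v=1.23×(-3.063)=-3.76749; √(2b)=1.56844; u=(-3.76749+34.584)/1.56844=19.64789, w=(-3.76749−34.584)/1.56844=-24.45202
k=2: b·v=1.23×(-2.082)=-2.56086; √(2b)=1.56844; u=(-2.56086+36.52)/1.56844=21.65156, w=(-2.56086−36.52)/1.56844=-24.91705

0: u=14.28611 w=-9.51335
1: u=19.64789 w=-24.45202
2: u=21.65156 w=-24.91705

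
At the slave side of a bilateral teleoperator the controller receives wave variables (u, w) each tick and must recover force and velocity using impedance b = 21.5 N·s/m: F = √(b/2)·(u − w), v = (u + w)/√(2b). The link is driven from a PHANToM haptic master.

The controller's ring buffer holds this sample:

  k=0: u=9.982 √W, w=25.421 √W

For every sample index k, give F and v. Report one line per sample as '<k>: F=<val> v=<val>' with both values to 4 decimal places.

k=0: u−w=-15.4390, u+w=35.4030; √(b/2)=3.2787, √(2b)=6.5574; F=3.2787×(-15.439)=-50.6201, v=35.4030/6.5574=5.3989

0: F=-50.6201 v=5.3989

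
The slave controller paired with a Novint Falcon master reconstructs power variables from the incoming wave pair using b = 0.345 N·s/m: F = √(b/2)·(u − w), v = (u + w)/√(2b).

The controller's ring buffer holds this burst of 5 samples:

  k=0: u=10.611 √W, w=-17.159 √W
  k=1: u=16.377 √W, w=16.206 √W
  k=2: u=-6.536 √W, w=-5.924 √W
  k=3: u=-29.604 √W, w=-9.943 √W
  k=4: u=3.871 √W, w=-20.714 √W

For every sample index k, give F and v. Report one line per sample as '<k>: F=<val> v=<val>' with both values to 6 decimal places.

k=0: u−w=27.770000, u+w=-6.548000; √(b/2)=0.415331, √(2b)=0.830662; F=0.415331×27.77=11.533747, v=-6.548000/0.830662=-7.882866
k=1: u−w=0.171000, u+w=32.583000; √(b/2)=0.415331, √(2b)=0.830662; F=0.415331×0.171=0.071022, v=32.583000/0.830662=39.225323
k=2: u−w=-0.612000, u+w=-12.460000; √(b/2)=0.415331, √(2b)=0.830662; F=0.415331×(-0.612)=-0.254183, v=-12.460000/0.830662=-15.000077
k=3: u−w=-19.661000, u+w=-39.547000; √(b/2)=0.415331, √(2b)=0.830662; F=0.415331×(-19.661)=-8.165827, v=-39.547000/0.830662=-47.608993
k=4: u−w=24.585000, u+w=-16.843000; √(b/2)=0.415331, √(2b)=0.830662; F=0.415331×24.585=10.210917, v=-16.843000/0.830662=-20.276589

0: F=11.533747 v=-7.882866
1: F=0.071022 v=39.225323
2: F=-0.254183 v=-15.000077
3: F=-8.165827 v=-47.608993
4: F=10.210917 v=-20.276589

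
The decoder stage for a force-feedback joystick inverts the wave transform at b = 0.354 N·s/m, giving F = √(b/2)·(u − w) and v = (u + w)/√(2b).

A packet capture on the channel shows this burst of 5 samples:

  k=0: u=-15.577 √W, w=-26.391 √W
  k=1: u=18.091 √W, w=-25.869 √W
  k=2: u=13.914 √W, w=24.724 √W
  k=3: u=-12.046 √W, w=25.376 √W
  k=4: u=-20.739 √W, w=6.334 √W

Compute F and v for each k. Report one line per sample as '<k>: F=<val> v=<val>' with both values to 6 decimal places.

0: F=4.549598 v=-49.877152
1: F=18.494573 v=-9.243816
2: F=-4.547915 v=45.919591
3: F=-15.743947 v=15.842128
4: F=-11.389981 v=-17.119719

k=0: u−w=10.814000, u+w=-41.968000; √(b/2)=0.420714, √(2b)=0.841427; F=0.420714×10.814=4.549598, v=-41.968000/0.841427=-49.877152
k=1: u−w=43.960000, u+w=-7.778000; √(b/2)=0.420714, √(2b)=0.841427; F=0.420714×43.96=18.494573, v=-7.778000/0.841427=-9.243816
k=2: u−w=-10.810000, u+w=38.638000; √(b/2)=0.420714, √(2b)=0.841427; F=0.420714×(-10.81)=-4.547915, v=38.638000/0.841427=45.919591
k=3: u−w=-37.422000, u+w=13.330000; √(b/2)=0.420714, √(2b)=0.841427; F=0.420714×(-37.422)=-15.743947, v=13.330000/0.841427=15.842128
k=4: u−w=-27.073000, u+w=-14.405000; √(b/2)=0.420714, √(2b)=0.841427; F=0.420714×(-27.073)=-11.389981, v=-14.405000/0.841427=-17.119719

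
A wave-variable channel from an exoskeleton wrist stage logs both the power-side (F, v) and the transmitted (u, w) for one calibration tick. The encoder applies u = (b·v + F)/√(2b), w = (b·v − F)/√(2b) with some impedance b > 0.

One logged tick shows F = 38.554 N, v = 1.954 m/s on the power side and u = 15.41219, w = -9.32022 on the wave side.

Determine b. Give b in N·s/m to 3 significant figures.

u + w = 6.09197;  u + w = √(2b)·v, so √(2b) = 6.09197/1.954 = 3.11769.
b = (√(2b))²/2 = 9.72000/2 = 4.86000.
(Check via u − w = 2F/√(2b): u − w = 24.73241, 2F/√(2b) = 24.73240.)

b = 4.86 N·s/m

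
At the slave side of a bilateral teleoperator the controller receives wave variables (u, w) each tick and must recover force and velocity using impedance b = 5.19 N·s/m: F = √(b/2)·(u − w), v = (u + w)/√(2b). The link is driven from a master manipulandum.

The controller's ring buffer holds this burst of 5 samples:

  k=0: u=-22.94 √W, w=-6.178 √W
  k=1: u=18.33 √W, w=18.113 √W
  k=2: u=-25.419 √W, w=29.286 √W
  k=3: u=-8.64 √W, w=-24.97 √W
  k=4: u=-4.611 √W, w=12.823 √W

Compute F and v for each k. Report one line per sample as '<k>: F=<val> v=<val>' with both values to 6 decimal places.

0: F=-27.001912 v=-9.037803
1: F=0.349565 v=11.311376
2: F=-88.124305 v=1.200260
3: F=26.306003 v=-10.432054
4: F=-28.084437 v=2.548885

k=0: u−w=-16.762000, u+w=-29.118000; √(b/2)=1.610900, √(2b)=3.221801; F=1.610900×(-16.762)=-27.001912, v=-29.118000/3.221801=-9.037803
k=1: u−w=0.217000, u+w=36.443000; √(b/2)=1.610900, √(2b)=3.221801; F=1.610900×0.217=0.349565, v=36.443000/3.221801=11.311376
k=2: u−w=-54.705000, u+w=3.867000; √(b/2)=1.610900, √(2b)=3.221801; F=1.610900×(-54.705)=-88.124305, v=3.867000/3.221801=1.200260
k=3: u−w=16.330000, u+w=-33.610000; √(b/2)=1.610900, √(2b)=3.221801; F=1.610900×16.33=26.306003, v=-33.610000/3.221801=-10.432054
k=4: u−w=-17.434000, u+w=8.212000; √(b/2)=1.610900, √(2b)=3.221801; F=1.610900×(-17.434)=-28.084437, v=8.212000/3.221801=2.548885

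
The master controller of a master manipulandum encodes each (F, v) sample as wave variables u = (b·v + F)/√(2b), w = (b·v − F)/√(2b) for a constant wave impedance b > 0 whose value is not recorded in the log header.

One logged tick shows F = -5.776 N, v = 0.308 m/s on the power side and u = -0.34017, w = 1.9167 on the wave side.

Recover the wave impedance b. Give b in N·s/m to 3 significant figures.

u + w = 1.57653;  u + w = √(2b)·v, so √(2b) = 1.57653/0.308 = 5.11860.
b = (√(2b))²/2 = 26.20011/2 = 13.10005.
(Check via u − w = 2F/√(2b): u − w = -2.25687, 2F/√(2b) = -2.25687.)

b = 13.1 N·s/m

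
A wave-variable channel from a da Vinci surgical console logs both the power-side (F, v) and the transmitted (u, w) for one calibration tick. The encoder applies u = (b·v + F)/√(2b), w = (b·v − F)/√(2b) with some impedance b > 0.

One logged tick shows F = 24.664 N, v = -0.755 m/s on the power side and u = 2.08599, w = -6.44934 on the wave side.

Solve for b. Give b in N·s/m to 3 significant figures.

b = 16.7 N·s/m

u + w = -4.36335;  u + w = √(2b)·v, so √(2b) = -4.36335/(-0.755) = 5.77927.
b = (√(2b))²/2 = 33.39998/2 = 16.69999.
(Check via u − w = 2F/√(2b): u − w = 8.53533, 2F/√(2b) = 8.53533.)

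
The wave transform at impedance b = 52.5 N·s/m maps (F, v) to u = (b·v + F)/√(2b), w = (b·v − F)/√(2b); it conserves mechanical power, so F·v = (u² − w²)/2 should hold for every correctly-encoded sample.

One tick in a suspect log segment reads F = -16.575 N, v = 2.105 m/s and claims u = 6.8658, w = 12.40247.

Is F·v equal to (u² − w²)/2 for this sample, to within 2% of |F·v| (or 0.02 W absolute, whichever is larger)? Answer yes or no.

F·v = (-16.575)×2.105 = -34.8904 W.
(u² − w²)/2 = (47.1392 − 153.8213)/2 = -53.3410 W.
|Δ| = 18.4507;  2% of max(1, |F·v|) = 0.6978.

no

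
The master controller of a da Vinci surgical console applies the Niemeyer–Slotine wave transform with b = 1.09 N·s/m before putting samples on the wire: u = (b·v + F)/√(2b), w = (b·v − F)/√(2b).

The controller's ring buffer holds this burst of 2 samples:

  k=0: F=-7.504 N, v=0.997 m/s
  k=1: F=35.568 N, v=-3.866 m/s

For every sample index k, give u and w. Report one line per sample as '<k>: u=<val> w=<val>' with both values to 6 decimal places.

0: u=-4.346324 w=5.818377
1: u=21.235649 w=-26.943730

k=0: b·v=1.09×0.997=1.086730; √(2b)=1.476482; u=(1.086730+(-7.504))/1.476482=-4.346324, w=(1.086730−(-7.504))/1.476482=5.818377
k=1: b·v=1.09×(-3.866)=-4.213940; √(2b)=1.476482; u=(-4.213940+35.568)/1.476482=21.235649, w=(-4.213940−35.568)/1.476482=-26.943730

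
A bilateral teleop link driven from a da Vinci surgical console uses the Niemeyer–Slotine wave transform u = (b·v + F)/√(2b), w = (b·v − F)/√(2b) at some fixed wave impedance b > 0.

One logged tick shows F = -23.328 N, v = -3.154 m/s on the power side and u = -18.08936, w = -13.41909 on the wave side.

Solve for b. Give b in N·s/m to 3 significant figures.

u + w = -31.50845;  u + w = √(2b)·v, so √(2b) = -31.50845/(-3.154) = 9.99000.
b = (√(2b))²/2 = 99.80004/2 = 49.90002.
(Check via u − w = 2F/√(2b): u − w = -4.67027, 2F/√(2b) = -4.67027.)

b = 49.9 N·s/m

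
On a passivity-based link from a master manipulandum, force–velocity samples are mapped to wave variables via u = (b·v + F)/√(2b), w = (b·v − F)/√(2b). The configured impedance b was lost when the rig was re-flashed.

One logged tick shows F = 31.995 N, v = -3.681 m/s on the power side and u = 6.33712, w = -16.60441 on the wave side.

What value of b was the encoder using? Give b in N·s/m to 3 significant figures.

b = 3.89 N·s/m

u + w = -10.2673;  u + w = √(2b)·v, so √(2b) = -10.2673/(-3.681) = 2.7893.
b = (√(2b))²/2 = 7.7800/2 = 3.8900.
(Check via u − w = 2F/√(2b): u − w = 22.9415, 2F/√(2b) = 22.9415.)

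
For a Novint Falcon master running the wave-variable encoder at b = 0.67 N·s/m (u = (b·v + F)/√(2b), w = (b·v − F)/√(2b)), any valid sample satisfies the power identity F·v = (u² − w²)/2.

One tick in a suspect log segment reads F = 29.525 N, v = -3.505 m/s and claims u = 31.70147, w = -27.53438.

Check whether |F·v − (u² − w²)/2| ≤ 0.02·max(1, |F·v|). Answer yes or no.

F·v = 29.525×(-3.505) = -103.48512 W.
(u² − w²)/2 = (1004.98320 − 758.14208)/2 = 123.42056 W.
|Δ| = 226.90568;  2% of max(1, |F·v|) = 2.06970.

no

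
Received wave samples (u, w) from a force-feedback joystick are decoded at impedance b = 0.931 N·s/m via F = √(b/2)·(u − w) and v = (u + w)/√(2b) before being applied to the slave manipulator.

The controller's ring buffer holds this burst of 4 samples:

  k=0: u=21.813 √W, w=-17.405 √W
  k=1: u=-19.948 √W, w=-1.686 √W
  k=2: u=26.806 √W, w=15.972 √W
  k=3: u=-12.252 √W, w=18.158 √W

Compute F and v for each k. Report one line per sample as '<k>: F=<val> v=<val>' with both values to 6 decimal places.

k=0: u−w=39.218000, u+w=4.408000; √(b/2)=0.682276, √(2b)=1.364551; F=0.682276×39.218=26.757485, v=4.408000/1.364551=3.230366
k=1: u−w=-18.262000, u+w=-21.634000; √(b/2)=0.682276, √(2b)=1.364551; F=0.682276×(-18.262)=-12.459717, v=-21.634000/1.364551=-15.854297
k=2: u−w=10.834000, u+w=42.778000; √(b/2)=0.682276, √(2b)=1.364551; F=0.682276×10.834=7.391774, v=42.778000/1.364551=31.349501
k=3: u−w=-30.410000, u+w=5.906000; √(b/2)=0.682276, √(2b)=1.364551; F=0.682276×(-30.41)=-20.748001, v=5.906000/1.364551=4.328163

0: F=26.757485 v=3.230366
1: F=-12.459717 v=-15.854297
2: F=7.391774 v=31.349501
3: F=-20.748001 v=4.328163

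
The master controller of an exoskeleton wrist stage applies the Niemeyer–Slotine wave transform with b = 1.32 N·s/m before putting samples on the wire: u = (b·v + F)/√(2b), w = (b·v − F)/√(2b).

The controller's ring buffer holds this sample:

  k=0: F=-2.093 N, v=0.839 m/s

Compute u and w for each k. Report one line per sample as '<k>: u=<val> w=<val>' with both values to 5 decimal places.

0: u=-0.60655 w=1.96976

k=0: b·v=1.32×0.839=1.10748; √(2b)=1.62481; u=(1.10748+(-2.093))/1.62481=-0.60655, w=(1.10748−(-2.093))/1.62481=1.96976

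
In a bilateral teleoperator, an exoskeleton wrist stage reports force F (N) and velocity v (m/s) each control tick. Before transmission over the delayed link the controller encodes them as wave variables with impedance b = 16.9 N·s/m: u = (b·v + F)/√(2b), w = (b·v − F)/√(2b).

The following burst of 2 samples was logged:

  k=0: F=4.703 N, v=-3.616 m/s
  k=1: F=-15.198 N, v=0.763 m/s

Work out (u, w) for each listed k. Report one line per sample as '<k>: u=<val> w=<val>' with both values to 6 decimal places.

k=0: b·v=16.9×(-3.616)=-61.110400; √(2b)=5.813777; u=(-61.110400+4.703)/5.813777=-9.702368, w=(-61.110400−4.703)/5.813777=-11.320249
k=1: b·v=16.9×0.763=12.894700; √(2b)=5.813777; u=(12.894700+(-15.198))/5.813777=-0.396180, w=(12.894700−(-15.198))/5.813777=4.832091

0: u=-9.702368 w=-11.320249
1: u=-0.396180 w=4.832091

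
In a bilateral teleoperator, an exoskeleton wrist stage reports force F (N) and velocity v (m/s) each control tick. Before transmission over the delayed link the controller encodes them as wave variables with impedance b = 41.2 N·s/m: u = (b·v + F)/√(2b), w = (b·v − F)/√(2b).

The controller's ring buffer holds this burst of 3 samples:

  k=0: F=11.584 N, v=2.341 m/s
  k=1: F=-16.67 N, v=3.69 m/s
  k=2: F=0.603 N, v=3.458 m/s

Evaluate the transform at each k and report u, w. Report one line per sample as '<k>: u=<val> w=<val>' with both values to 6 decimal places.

0: u=11.901279 w=9.349019
1: u=14.911465 w=18.584305
2: u=15.761330 w=15.628473

k=0: b·v=41.2×2.341=96.449200; √(2b)=9.077445; u=(96.449200+11.584)/9.077445=11.901279, w=(96.449200−11.584)/9.077445=9.349019
k=1: b·v=41.2×3.69=152.028000; √(2b)=9.077445; u=(152.028000+(-16.67))/9.077445=14.911465, w=(152.028000−(-16.67))/9.077445=18.584305
k=2: b·v=41.2×3.458=142.469600; √(2b)=9.077445; u=(142.469600+0.603)/9.077445=15.761330, w=(142.469600−0.603)/9.077445=15.628473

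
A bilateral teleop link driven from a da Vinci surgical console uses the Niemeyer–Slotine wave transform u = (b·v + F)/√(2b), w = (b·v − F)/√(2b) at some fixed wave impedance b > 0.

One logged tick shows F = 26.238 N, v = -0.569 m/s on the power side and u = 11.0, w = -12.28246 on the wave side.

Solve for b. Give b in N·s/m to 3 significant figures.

u + w = -1.2825;  u + w = √(2b)·v, so √(2b) = -1.2825/(-0.569) = 2.2539.
b = (√(2b))²/2 = 5.0800/2 = 2.5400.
(Check via u − w = 2F/√(2b): u − w = 23.2825, 2F/√(2b) = 23.2825.)

b = 2.54 N·s/m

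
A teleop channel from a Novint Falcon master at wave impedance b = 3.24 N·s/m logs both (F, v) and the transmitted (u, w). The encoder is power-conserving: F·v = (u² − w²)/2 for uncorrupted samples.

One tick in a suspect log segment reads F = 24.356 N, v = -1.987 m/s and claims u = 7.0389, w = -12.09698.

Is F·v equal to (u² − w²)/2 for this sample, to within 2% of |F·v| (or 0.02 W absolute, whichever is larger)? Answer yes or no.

yes

F·v = 24.356×(-1.987) = -48.3954 W.
(u² − w²)/2 = (49.5461 − 146.3369)/2 = -48.3954 W.
|Δ| = 0.0000;  2% of max(1, |F·v|) = 0.9679.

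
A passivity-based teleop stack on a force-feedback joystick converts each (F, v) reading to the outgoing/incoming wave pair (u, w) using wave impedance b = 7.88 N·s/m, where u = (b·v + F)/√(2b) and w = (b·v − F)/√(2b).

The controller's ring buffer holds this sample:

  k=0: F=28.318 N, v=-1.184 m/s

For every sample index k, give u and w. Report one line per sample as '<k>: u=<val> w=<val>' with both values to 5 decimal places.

k=0: b·v=7.88×(-1.184)=-9.32992; √(2b)=3.96989; u=(-9.32992+28.318)/3.96989=4.78303, w=(-9.32992−28.318)/3.96989=-9.48337

0: u=4.78303 w=-9.48337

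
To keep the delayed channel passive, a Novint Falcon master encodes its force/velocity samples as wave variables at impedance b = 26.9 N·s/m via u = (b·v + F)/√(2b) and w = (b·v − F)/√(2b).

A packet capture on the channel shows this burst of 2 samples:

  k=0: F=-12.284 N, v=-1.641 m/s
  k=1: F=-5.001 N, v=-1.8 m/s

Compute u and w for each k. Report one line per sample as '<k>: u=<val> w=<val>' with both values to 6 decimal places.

k=0: b·v=26.9×(-1.641)=-44.142900; √(2b)=7.334848; u=(-44.142900+(-12.284))/7.334848=-7.692988, w=(-44.142900−(-12.284))/7.334848=-4.343498
k=1: b·v=26.9×(-1.8)=-48.420000; √(2b)=7.334848; u=(-48.420000+(-5.001))/7.334848=-7.283177, w=(-48.420000−(-5.001))/7.334848=-5.919550

0: u=-7.692988 w=-4.343498
1: u=-7.283177 w=-5.919550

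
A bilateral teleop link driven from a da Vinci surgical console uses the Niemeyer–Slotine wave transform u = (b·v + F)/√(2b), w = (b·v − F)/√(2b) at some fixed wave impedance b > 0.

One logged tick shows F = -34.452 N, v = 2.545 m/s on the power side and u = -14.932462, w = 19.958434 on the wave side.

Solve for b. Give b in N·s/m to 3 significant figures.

u + w = 5.025972;  u + w = √(2b)·v, so √(2b) = 5.025972/2.545 = 1.974842.
b = (√(2b))²/2 = 3.900000/2 = 1.950000.
(Check via u − w = 2F/√(2b): u − w = -34.890896, 2F/√(2b) = -34.890899.)

b = 1.95 N·s/m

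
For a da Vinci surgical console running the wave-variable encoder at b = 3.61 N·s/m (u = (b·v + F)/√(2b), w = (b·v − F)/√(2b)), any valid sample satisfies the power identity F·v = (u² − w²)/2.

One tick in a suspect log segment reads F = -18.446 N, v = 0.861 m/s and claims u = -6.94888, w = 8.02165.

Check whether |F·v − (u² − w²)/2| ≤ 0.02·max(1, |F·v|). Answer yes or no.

F·v = (-18.446)×0.861 = -15.8820 W.
(u² − w²)/2 = (48.2869 − 64.3469)/2 = -8.0300 W.
|Δ| = 7.8520;  2% of max(1, |F·v|) = 0.3176.

no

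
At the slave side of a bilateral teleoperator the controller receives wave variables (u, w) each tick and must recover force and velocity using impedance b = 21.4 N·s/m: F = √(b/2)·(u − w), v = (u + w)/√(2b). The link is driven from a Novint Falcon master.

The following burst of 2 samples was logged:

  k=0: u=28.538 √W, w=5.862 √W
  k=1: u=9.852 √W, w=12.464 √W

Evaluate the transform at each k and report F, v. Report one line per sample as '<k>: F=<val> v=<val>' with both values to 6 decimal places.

k=0: u−w=22.676000, u+w=34.400000; √(b/2)=3.271085, √(2b)=6.542171; F=3.271085×22.676=74.175134, v=34.400000/6.542171=5.258193
k=1: u−w=-2.612000, u+w=22.316000; √(b/2)=3.271085, √(2b)=6.542171; F=3.271085×(-2.612)=-8.544075, v=22.316000/6.542171=3.411100

0: F=74.175134 v=5.258193
1: F=-8.544075 v=3.411100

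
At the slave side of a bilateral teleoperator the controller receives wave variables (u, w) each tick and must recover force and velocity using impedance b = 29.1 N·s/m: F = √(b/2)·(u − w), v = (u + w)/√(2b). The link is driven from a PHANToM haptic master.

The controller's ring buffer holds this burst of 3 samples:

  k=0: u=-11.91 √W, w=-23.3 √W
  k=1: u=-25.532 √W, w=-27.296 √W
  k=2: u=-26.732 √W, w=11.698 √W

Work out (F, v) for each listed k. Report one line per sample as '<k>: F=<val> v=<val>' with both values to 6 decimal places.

k=0: u−w=11.390000, u+w=-35.210000; √(b/2)=3.814446, √(2b)=7.628892; F=3.814446×11.39=43.446542, v=-35.210000/7.628892=-4.615349
k=1: u−w=1.764000, u+w=-52.828000; √(b/2)=3.814446, √(2b)=7.628892; F=3.814446×1.764=6.728683, v=-52.828000/7.628892=-6.924727
k=2: u−w=-38.430000, u+w=-15.034000; √(b/2)=3.814446, √(2b)=7.628892; F=3.814446×(-38.43)=-146.589168, v=-15.034000/7.628892=-1.970666

0: F=43.446542 v=-4.615349
1: F=6.728683 v=-6.924727
2: F=-146.589168 v=-1.970666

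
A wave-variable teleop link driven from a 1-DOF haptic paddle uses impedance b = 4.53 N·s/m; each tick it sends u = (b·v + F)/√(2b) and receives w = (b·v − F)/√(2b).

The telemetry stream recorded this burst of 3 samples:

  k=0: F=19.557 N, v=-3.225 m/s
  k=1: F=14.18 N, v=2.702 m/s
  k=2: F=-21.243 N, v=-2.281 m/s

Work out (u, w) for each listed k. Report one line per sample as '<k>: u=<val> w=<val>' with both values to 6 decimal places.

0: u=1.643780 w=-11.350976
1: u=8.777477 w=-0.644502
2: u=-10.490400 w=3.624628

k=0: b·v=4.53×(-3.225)=-14.609250; √(2b)=3.009983; u=(-14.609250+19.557)/3.009983=1.643780, w=(-14.609250−19.557)/3.009983=-11.350976
k=1: b·v=4.53×2.702=12.240060; √(2b)=3.009983; u=(12.240060+14.18)/3.009983=8.777477, w=(12.240060−14.18)/3.009983=-0.644502
k=2: b·v=4.53×(-2.281)=-10.332930; √(2b)=3.009983; u=(-10.332930+(-21.243))/3.009983=-10.490400, w=(-10.332930−(-21.243))/3.009983=3.624628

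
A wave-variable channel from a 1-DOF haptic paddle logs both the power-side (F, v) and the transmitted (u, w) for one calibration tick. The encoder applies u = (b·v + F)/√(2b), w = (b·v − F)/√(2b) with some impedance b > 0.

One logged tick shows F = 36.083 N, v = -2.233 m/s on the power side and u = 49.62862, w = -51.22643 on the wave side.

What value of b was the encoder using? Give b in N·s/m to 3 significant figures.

u + w = -1.5978;  u + w = √(2b)·v, so √(2b) = -1.5978/(-2.233) = 0.7155.
b = (√(2b))²/2 = 0.5120/2 = 0.2560.
(Check via u − w = 2F/√(2b): u − w = 100.8551, 2F/√(2b) = 100.8547.)

b = 0.256 N·s/m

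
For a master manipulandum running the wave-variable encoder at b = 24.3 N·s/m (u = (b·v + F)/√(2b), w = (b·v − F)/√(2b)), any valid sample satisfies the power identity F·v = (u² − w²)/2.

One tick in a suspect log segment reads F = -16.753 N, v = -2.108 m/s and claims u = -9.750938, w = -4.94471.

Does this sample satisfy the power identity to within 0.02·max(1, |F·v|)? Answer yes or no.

yes

F·v = (-16.753)×(-2.108) = 35.315324 W.
(u² − w²)/2 = (95.080792 − 24.450157)/2 = 35.315317 W.
|Δ| = 0.000007;  2% of max(1, |F·v|) = 0.706306.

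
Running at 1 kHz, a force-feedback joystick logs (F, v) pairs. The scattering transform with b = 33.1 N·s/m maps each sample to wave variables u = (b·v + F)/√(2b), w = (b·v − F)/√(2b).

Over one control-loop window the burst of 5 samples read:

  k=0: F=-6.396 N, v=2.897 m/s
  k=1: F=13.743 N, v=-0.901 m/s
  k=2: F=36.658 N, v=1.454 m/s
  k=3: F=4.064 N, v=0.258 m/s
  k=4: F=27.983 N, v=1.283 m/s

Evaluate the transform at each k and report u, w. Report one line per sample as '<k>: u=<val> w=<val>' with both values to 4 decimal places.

k=0: b·v=33.1×2.897=95.8907; √(2b)=8.1363; u=(95.8907+(-6.396))/8.1363=10.9994, w=(95.8907−(-6.396))/8.1363=12.5716
k=1: b·v=33.1×(-0.901)=-29.8231; √(2b)=8.1363; u=(-29.8231+13.743)/8.1363=-1.9763, w=(-29.8231−13.743)/8.1363=-5.3545
k=2: b·v=33.1×1.454=48.1274; √(2b)=8.1363; u=(48.1274+36.658)/8.1363=10.4206, w=(48.1274−36.658)/8.1363=1.4097
k=3: b·v=33.1×0.258=8.5398; √(2b)=8.1363; u=(8.5398+4.064)/8.1363=1.5491, w=(8.5398−4.064)/8.1363=0.5501
k=4: b·v=33.1×1.283=42.4673; √(2b)=8.1363; u=(42.4673+27.983)/8.1363=8.6587, w=(42.4673−27.983)/8.1363=1.7802

0: u=10.9994 w=12.5716
1: u=-1.9763 w=-5.3545
2: u=10.4206 w=1.4097
3: u=1.5491 w=0.5501
4: u=8.6587 w=1.7802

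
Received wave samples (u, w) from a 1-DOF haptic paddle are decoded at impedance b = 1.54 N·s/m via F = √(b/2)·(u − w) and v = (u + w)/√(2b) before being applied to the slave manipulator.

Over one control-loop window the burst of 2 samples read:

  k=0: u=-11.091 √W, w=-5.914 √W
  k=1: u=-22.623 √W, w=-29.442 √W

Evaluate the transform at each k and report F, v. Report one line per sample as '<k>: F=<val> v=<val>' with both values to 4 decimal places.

0: F=-4.5428 v=-9.6895
1: F=5.9836 v=-29.6668

k=0: u−w=-5.1770, u+w=-17.0050; √(b/2)=0.8775, √(2b)=1.7550; F=0.8775×(-5.177)=-4.5428, v=-17.0050/1.7550=-9.6895
k=1: u−w=6.8190, u+w=-52.0650; √(b/2)=0.8775, √(2b)=1.7550; F=0.8775×6.819=5.9836, v=-52.0650/1.7550=-29.6668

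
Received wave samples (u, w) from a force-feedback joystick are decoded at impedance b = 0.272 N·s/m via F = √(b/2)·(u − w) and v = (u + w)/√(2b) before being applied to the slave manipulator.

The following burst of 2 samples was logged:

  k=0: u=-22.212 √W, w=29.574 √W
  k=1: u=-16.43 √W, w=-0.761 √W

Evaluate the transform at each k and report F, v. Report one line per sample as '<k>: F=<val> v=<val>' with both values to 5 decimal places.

0: F=-19.09773 v=9.98151
1: F=-5.77844 v=-23.30782

k=0: u−w=-51.78600, u+w=7.36200; √(b/2)=0.36878, √(2b)=0.73756; F=0.36878×(-51.786)=-19.09773, v=7.36200/0.73756=9.98151
k=1: u−w=-15.66900, u+w=-17.19100; √(b/2)=0.36878, √(2b)=0.73756; F=0.36878×(-15.669)=-5.77844, v=-17.19100/0.73756=-23.30782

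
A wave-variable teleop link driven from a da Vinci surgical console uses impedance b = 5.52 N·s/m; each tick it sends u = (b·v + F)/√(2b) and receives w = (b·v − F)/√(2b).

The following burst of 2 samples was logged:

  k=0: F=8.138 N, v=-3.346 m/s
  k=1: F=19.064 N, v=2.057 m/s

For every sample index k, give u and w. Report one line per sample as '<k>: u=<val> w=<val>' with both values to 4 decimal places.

k=0: b·v=5.52×(-3.346)=-18.4699; √(2b)=3.3226; u=(-18.4699+8.138)/3.3226=-3.1095, w=(-18.4699−8.138)/3.3226=-8.0080
k=1: b·v=5.52×2.057=11.3546; √(2b)=3.3226; u=(11.3546+19.064)/3.3226=9.1549, w=(11.3546−19.064)/3.3226=-2.3202

0: u=-3.1095 w=-8.0080
1: u=9.1549 w=-2.3202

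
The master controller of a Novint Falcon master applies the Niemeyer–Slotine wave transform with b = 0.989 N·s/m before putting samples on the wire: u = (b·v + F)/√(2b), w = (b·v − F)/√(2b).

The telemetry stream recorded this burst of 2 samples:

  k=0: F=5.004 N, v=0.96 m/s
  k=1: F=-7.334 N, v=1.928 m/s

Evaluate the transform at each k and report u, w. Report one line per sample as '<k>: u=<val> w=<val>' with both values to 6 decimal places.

0: u=4.233064 w=-2.882907
1: u=-3.858898 w=6.570464

k=0: b·v=0.989×0.96=0.949440; √(2b)=1.406414; u=(0.949440+5.004)/1.406414=4.233064, w=(0.949440−5.004)/1.406414=-2.882907
k=1: b·v=0.989×1.928=1.906792; √(2b)=1.406414; u=(1.906792+(-7.334))/1.406414=-3.858898, w=(1.906792−(-7.334))/1.406414=6.570464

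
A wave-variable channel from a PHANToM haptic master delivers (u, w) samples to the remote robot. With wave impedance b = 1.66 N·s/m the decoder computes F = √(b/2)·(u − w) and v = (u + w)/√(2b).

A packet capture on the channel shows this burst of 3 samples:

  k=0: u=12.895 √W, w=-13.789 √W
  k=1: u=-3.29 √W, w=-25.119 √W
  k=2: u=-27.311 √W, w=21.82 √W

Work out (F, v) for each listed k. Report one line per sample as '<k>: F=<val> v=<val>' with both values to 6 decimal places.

0: F=24.310281 v=-0.490646
1: F=19.887165 v=-15.591464
2: F=-44.760471 v=-3.013578

k=0: u−w=26.684000, u+w=-0.894000; √(b/2)=0.911043, √(2b)=1.822087; F=0.911043×26.684=24.310281, v=-0.894000/1.822087=-0.490646
k=1: u−w=21.829000, u+w=-28.409000; √(b/2)=0.911043, √(2b)=1.822087; F=0.911043×21.829=19.887165, v=-28.409000/1.822087=-15.591464
k=2: u−w=-49.131000, u+w=-5.491000; √(b/2)=0.911043, √(2b)=1.822087; F=0.911043×(-49.131)=-44.760471, v=-5.491000/1.822087=-3.013578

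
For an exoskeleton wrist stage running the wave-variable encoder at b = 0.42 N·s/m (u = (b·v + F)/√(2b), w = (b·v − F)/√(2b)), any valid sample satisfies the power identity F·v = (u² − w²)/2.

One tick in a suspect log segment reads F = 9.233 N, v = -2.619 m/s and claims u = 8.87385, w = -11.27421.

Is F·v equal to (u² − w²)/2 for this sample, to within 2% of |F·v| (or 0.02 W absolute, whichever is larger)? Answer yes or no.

F·v = 9.233×(-2.619) = -24.1812 W.
(u² − w²)/2 = (78.7452 − 127.1078)/2 = -24.1813 W.
|Δ| = 0.0001;  2% of max(1, |F·v|) = 0.4836.

yes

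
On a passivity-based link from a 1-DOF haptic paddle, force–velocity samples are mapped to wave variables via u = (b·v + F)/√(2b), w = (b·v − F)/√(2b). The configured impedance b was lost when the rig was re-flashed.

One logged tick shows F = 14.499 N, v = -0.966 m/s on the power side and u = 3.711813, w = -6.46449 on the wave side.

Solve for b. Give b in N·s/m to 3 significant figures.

u + w = -2.752677;  u + w = √(2b)·v, so √(2b) = -2.752677/(-0.966) = 2.849562.
b = (√(2b))²/2 = 8.120004/2 = 4.060002.
(Check via u − w = 2F/√(2b): u − w = 10.176303, 2F/√(2b) = 10.176300.)

b = 4.06 N·s/m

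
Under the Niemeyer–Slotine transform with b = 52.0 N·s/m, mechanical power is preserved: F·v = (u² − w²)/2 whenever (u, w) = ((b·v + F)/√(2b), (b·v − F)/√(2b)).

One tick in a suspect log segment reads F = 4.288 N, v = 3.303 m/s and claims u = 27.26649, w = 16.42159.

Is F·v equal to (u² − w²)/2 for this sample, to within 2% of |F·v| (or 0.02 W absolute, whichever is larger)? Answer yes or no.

F·v = 4.288×3.303 = 14.16326 W.
(u² − w²)/2 = (743.46148 − 269.66862)/2 = 236.89643 W.
|Δ| = 222.73317;  2% of max(1, |F·v|) = 0.28327.

no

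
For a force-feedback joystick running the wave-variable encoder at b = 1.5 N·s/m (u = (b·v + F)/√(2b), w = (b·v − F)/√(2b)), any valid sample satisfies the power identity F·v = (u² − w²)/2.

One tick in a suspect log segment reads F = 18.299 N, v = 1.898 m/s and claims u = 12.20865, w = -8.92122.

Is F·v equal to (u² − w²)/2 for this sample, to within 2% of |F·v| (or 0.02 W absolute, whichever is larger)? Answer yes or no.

F·v = 18.299×1.898 = 34.7315 W.
(u² − w²)/2 = (149.0511 − 79.5882)/2 = 34.7315 W.
|Δ| = 0.0000;  2% of max(1, |F·v|) = 0.6946.

yes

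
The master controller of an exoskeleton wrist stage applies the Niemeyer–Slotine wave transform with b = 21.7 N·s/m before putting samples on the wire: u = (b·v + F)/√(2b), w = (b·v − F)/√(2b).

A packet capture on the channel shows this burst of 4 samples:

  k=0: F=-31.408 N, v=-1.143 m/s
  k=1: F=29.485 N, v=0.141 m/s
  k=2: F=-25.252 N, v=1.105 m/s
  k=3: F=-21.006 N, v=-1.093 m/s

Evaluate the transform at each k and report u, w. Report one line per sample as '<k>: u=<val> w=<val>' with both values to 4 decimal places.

0: u=-8.5325 w=1.0026
1: u=4.9401 w=-4.0112
2: u=-0.1933 w=7.4729
3: u=-6.7889 w=-0.4117

k=0: b·v=21.7×(-1.143)=-24.8031; √(2b)=6.5879; u=(-24.8031+(-31.408))/6.5879=-8.5325, w=(-24.8031−(-31.408))/6.5879=1.0026
k=1: b·v=21.7×0.141=3.0597; √(2b)=6.5879; u=(3.0597+29.485)/6.5879=4.9401, w=(3.0597−29.485)/6.5879=-4.0112
k=2: b·v=21.7×1.105=23.9785; √(2b)=6.5879; u=(23.9785+(-25.252))/6.5879=-0.1933, w=(23.9785−(-25.252))/6.5879=7.4729
k=3: b·v=21.7×(-1.093)=-23.7181; √(2b)=6.5879; u=(-23.7181+(-21.006))/6.5879=-6.7889, w=(-23.7181−(-21.006))/6.5879=-0.4117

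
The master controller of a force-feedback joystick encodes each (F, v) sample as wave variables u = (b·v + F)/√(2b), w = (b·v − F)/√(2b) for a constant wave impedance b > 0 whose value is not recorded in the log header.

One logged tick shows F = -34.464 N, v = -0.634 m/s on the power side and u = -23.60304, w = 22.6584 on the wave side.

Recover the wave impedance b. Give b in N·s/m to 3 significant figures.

b = 1.11 N·s/m

u + w = -0.94464;  u + w = √(2b)·v, so √(2b) = -0.94464/(-0.634) = 1.48997.
b = (√(2b))²/2 = 2.22001/2 = 1.11000.
(Check via u − w = 2F/√(2b): u − w = -46.26144, 2F/√(2b) = -46.26138.)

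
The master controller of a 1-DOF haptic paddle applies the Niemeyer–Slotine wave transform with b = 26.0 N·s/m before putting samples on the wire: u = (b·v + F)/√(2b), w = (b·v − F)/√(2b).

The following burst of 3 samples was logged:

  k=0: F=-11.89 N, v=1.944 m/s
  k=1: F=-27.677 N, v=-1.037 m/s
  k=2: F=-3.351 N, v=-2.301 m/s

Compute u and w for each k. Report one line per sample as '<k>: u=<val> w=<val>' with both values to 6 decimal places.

0: u=5.360345 w=8.658038
1: u=-7.577066 w=0.099153
2: u=-8.761074 w=-7.831673

k=0: b·v=26.0×1.944=50.544000; √(2b)=7.211103; u=(50.544000+(-11.89))/7.211103=5.360345, w=(50.544000−(-11.89))/7.211103=8.658038
k=1: b·v=26.0×(-1.037)=-26.962000; √(2b)=7.211103; u=(-26.962000+(-27.677))/7.211103=-7.577066, w=(-26.962000−(-27.677))/7.211103=0.099153
k=2: b·v=26.0×(-2.301)=-59.826000; √(2b)=7.211103; u=(-59.826000+(-3.351))/7.211103=-8.761074, w=(-59.826000−(-3.351))/7.211103=-7.831673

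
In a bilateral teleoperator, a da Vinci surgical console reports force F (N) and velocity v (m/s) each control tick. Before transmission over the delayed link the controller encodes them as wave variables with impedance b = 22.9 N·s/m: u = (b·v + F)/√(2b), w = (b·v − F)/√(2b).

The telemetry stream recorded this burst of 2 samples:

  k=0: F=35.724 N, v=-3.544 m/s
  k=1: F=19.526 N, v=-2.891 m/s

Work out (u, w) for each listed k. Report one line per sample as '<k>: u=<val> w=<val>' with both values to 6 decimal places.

0: u=-6.713429 w=-17.270838
1: u=-6.897291 w=-12.667753

k=0: b·v=22.9×(-3.544)=-81.157600; √(2b)=6.767570; u=(-81.157600+35.724)/6.767570=-6.713429, w=(-81.157600−35.724)/6.767570=-17.270838
k=1: b·v=22.9×(-2.891)=-66.203900; √(2b)=6.767570; u=(-66.203900+19.526)/6.767570=-6.897291, w=(-66.203900−19.526)/6.767570=-12.667753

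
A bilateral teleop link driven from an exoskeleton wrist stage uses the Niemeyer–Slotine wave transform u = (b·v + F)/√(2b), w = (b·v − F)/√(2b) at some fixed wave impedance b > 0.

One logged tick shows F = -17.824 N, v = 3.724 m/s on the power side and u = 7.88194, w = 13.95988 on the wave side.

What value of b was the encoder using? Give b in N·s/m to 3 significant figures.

u + w = 21.84182;  u + w = √(2b)·v, so √(2b) = 21.84182/3.724 = 5.86515.
b = (√(2b))²/2 = 34.39999/2 = 17.19999.
(Check via u − w = 2F/√(2b): u − w = -6.07794, 2F/√(2b) = -6.07793.)

b = 17.2 N·s/m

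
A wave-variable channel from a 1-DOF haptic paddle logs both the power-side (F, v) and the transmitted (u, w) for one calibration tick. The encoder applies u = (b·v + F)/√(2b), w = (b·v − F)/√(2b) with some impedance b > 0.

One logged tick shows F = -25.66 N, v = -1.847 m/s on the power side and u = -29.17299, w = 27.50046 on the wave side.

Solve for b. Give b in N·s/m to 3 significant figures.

u + w = -1.6725;  u + w = √(2b)·v, so √(2b) = -1.6725/(-1.847) = 0.9055.
b = (√(2b))²/2 = 0.8200/2 = 0.4100.
(Check via u − w = 2F/√(2b): u − w = -56.6735, 2F/√(2b) = -56.6734.)

b = 0.41 N·s/m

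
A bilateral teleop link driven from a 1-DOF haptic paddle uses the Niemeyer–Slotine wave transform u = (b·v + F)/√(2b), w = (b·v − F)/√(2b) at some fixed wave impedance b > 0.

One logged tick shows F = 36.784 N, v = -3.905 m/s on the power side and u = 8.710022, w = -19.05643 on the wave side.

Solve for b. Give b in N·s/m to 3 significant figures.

u + w = -10.346408;  u + w = √(2b)·v, so √(2b) = -10.346408/(-3.905) = 2.649528.
b = (√(2b))²/2 = 7.020000/2 = 3.510000.
(Check via u − w = 2F/√(2b): u − w = 27.766452, 2F/√(2b) = 27.766452.)

b = 3.51 N·s/m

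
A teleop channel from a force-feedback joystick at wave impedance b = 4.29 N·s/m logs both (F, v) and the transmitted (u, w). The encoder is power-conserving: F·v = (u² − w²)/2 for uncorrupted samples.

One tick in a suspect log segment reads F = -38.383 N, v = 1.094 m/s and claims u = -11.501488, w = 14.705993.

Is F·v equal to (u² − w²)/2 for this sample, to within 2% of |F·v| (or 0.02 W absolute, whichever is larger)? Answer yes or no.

yes

F·v = (-38.383)×1.094 = -41.991002 W.
(u² − w²)/2 = (132.284226 − 216.266230)/2 = -41.991002 W.
|Δ| = 0.000000;  2% of max(1, |F·v|) = 0.839820.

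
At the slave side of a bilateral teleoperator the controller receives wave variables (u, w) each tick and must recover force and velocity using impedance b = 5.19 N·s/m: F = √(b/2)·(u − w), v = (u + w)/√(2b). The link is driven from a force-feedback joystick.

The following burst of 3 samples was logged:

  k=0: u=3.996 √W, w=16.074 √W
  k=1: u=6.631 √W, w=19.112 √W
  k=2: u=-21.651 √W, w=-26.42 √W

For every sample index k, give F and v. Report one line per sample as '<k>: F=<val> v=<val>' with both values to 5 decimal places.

k=0: u−w=-12.07800, u+w=20.07000; √(b/2)=1.61090, √(2b)=3.22180; F=1.61090×(-12.078)=-19.45645, v=20.07000/3.22180=6.22944
k=1: u−w=-12.48100, u+w=25.74300; √(b/2)=1.61090, √(2b)=3.22180; F=1.61090×(-12.481)=-20.10565, v=25.74300/3.22180=7.99025
k=2: u−w=4.76900, u+w=-48.07100; √(b/2)=1.61090, √(2b)=3.22180; F=1.61090×4.769=7.68238, v=-48.07100/3.22180=-14.92054

0: F=-19.45645 v=6.22944
1: F=-20.10565 v=7.99025
2: F=7.68238 v=-14.92054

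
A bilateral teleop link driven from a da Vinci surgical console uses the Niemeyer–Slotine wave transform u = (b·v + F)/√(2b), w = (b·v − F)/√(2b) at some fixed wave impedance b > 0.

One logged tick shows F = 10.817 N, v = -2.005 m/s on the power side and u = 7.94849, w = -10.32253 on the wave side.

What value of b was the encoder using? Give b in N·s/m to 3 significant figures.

u + w = -2.37404;  u + w = √(2b)·v, so √(2b) = -2.37404/(-2.005) = 1.18406.
b = (√(2b))²/2 = 1.40200/2 = 0.70100.
(Check via u − w = 2F/√(2b): u − w = 18.27102, 2F/√(2b) = 18.27104.)

b = 0.701 N·s/m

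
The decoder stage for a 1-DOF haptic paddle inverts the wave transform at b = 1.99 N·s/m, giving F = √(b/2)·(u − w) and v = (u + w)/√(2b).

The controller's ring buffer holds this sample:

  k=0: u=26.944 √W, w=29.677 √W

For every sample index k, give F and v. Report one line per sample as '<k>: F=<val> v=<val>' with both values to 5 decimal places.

k=0: u−w=-2.73300, u+w=56.62100; √(b/2)=0.99750, √(2b)=1.99499; F=0.99750×(-2.733)=-2.72616, v=56.62100/1.99499=28.38154

0: F=-2.72616 v=28.38154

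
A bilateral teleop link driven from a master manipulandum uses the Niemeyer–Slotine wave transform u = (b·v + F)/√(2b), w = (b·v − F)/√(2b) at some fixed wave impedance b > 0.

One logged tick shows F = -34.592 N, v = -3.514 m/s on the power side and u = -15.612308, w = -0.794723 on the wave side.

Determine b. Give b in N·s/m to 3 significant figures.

b = 10.9 N·s/m

u + w = -16.407031;  u + w = √(2b)·v, so √(2b) = -16.407031/(-3.514) = 4.669047.
b = (√(2b))²/2 = 21.799999/2 = 10.900000.
(Check via u − w = 2F/√(2b): u − w = -14.817585, 2F/√(2b) = -14.817585.)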